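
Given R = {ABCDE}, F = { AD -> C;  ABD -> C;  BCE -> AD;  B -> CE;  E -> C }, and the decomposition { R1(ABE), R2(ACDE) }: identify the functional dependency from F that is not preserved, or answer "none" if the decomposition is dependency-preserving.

Check BCE → AD: no single fragment contains all of {ABCDE}, and the restricted closure of {BCE} across the fragments never reaches {AD}.
AD → C is preserved.
ABD → C is preserved.
B → CE is preserved.
E → C is preserved.

BCE -> AD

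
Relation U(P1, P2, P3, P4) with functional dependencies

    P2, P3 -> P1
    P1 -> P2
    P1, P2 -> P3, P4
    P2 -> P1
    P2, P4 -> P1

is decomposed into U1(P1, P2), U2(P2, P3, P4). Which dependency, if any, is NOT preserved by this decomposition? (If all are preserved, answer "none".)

none

P2, P3 → P1: restricted closure across fragments reaches P1.
P1 → P2 lies within U1.
P1, P2 → P3, P4: restricted closure across fragments reaches P3, P4.
P2 → P1 lies within U1.
P2, P4 → P1: restricted closure across fragments reaches P1.
Every dependency is enforceable on the fragments, so the decomposition is dependency-preserving.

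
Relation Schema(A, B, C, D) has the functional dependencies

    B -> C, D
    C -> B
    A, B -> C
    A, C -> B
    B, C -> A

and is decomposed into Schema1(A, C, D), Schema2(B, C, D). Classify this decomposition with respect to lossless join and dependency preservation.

lossless and dependency-preserving

Lossless test: (C, D)⁺ = {A, B, C, D}, which contains all of one fragment — lossless.
Dependency preservation: A, B → C; A, C → B; B, C → A are not contained in any single fragment, but the restricted closure of each left-hand side across the fragments still reaches the right-hand side; the remaining FDs each lie inside some fragment. All dependencies are preserved.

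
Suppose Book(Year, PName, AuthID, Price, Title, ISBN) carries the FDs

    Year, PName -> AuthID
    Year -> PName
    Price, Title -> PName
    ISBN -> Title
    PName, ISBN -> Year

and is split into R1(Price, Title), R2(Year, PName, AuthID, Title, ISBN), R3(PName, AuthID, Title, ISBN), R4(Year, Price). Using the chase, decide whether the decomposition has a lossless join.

Chase test. Columns are Year, PName, AuthID, Price, Title, ISBN; row i has aⱼ where attribute j ∈ Ri, else bᵢⱼ.
Initial tableau (one row per fragment):
  row 1: b11 b12 b13 a4 a5 b16
  row 2: a1 a2 a3 b24 a5 a6
  row 3: b31 a2 a3 b34 a5 a6
  row 4: a1 b42 b43 a4 b45 b46
Rows 2 and 4 agree on Year; apply Year→PName and equate their PName entries.
Rows 2 and 3 agree on PName, ISBN; apply PName, ISBN→Year and equate their Year entries.
Rows 2 and 4 agree on Year, PName; apply Year, PName→AuthID and equate their AuthID entries.
No row becomes fully distinguished — the join is lossy.

No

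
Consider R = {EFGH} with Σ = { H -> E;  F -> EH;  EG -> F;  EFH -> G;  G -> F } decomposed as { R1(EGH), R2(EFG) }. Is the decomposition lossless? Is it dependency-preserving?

Lossless test: (EG)⁺ = {EFGH}, which contains all of one fragment — lossless.
Dependency preservation: F → EH; EFH → G are not contained in any single fragment, but the restricted closure of each left-hand side across the fragments still reaches the right-hand side; the remaining FDs each lie inside some fragment. All dependencies are preserved.

lossless and dependency-preserving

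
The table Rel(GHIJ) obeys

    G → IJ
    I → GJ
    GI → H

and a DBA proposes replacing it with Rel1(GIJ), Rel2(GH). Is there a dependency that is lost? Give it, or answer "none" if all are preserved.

G → IJ lies within Rel1.
I → GJ lies within Rel1.
GI → H: restricted closure across fragments reaches H.
Every dependency is enforceable on the fragments, so the decomposition is dependency-preserving.

none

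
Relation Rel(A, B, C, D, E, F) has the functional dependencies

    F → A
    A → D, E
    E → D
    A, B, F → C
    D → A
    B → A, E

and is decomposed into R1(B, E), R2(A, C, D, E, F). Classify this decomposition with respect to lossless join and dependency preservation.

Lossless test: (E)⁺ = {A, D, E}, which is a superkey of neither fragment — lossy.
Dependency preservation: the restricted closure of {A, B, F} across the fragments never reaches {C}, so A, B, F → C cannot be enforced without a join — not preserved.

lossy and not dependency-preserving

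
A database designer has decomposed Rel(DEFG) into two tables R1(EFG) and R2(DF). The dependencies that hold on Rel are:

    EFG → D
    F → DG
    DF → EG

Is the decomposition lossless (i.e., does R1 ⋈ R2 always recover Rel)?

Yes

Common attributes: R1 ∩ R2 = {F}.
Closure of {F}: F → DG applies, adding DG; DF → EG applies, adding E. So (F)⁺ = {DEFG}.
This closure contains every attribute of R1, so R1 ∩ R2 → R1. The join is lossless.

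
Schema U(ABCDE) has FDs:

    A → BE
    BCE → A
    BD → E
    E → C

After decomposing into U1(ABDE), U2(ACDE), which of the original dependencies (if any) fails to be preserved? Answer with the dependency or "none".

A → BE lies within U1.
BCE → A: restricted closure across fragments reaches A.
BD → E lies within U1.
E → C lies within U2.
Every dependency is enforceable on the fragments, so the decomposition is dependency-preserving.

none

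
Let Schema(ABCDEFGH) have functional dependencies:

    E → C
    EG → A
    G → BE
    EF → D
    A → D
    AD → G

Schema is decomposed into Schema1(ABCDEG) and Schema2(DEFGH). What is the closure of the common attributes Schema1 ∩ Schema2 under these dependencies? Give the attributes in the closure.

Schema1 ∩ Schema2 = {DEG}.
E → C applies, adding C
EG → A applies, adding A
G → BE applies, adding B
Closure: {ABCDEG}.

ABCDEG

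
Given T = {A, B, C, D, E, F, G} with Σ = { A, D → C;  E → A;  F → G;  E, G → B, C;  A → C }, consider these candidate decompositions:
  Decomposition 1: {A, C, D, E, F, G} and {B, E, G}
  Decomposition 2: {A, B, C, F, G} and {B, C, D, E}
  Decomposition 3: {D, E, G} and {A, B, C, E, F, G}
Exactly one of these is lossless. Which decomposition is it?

Decomposition 1

Decomposition 1: common = {E, G}, closure = {A, B, C, E, G} → lossless.
Decomposition 2: common = {B, C}, closure = {B, C} → lossy.
Decomposition 3: common = {E, G}, closure = {A, B, C, E, G} → lossy.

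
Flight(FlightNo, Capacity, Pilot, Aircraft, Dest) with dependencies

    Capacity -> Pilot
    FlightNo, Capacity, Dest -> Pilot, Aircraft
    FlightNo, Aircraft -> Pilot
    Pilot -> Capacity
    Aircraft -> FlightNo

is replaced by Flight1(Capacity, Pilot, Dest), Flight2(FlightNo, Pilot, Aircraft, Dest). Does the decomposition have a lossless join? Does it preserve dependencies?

lossless and dependency-preserving

Lossless test: (Pilot, Dest)⁺ = {Capacity, Pilot, Dest}, which contains all of one fragment — lossless.
Dependency preservation: FlightNo, Capacity, Dest → Pilot, Aircraft is not contained in any single fragment, but the restricted closure of its left-hand side across the fragments still reaches the right-hand side; the remaining FDs each lie inside some fragment. All dependencies are preserved.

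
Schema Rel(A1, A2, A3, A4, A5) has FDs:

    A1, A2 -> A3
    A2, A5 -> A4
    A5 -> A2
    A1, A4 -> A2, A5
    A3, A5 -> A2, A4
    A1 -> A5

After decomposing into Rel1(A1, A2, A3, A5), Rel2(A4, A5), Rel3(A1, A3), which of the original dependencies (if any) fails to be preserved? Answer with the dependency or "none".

none

A1, A2 → A3 lies within Rel1.
A2, A5 → A4: restricted closure across fragments reaches A4.
A5 → A2 lies within Rel1.
A1, A4 → A2, A5: restricted closure across fragments reaches A2, A5.
A3, A5 → A2, A4: restricted closure across fragments reaches A2, A4.
A1 → A5 lies within Rel1.
Every dependency is enforceable on the fragments, so the decomposition is dependency-preserving.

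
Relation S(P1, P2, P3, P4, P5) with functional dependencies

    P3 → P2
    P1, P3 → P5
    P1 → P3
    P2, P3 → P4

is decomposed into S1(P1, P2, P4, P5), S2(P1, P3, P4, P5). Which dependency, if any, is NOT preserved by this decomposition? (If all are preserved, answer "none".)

P3 → P2

Check P3 → P2: no single fragment contains all of {P2, P3}, and the restricted closure of {P3} across the fragments never reaches {P2}.
P1, P3 → P5 is preserved.
P1 → P3 is preserved.
P2, P3 → P4 is preserved.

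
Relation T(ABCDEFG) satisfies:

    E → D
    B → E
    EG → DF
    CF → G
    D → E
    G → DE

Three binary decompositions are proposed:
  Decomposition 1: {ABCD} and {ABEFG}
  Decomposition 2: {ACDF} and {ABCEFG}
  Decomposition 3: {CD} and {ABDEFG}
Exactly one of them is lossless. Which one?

Decomposition 2

Decomposition 1: common = {AB}, closure = {ABDE} → lossy.
Decomposition 2: common = {ACF}, closure = {ACDEFG} → lossless.
Decomposition 3: common = {D}, closure = {DE} → lossy.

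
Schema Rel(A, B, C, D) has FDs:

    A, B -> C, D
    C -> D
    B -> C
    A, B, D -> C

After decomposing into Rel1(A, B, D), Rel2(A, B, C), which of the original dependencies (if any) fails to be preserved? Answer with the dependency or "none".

Check C → D: no single fragment contains all of {C, D}, and the restricted closure of {C} across the fragments never reaches {D}.
A, B → C, D is preserved.
B → C is preserved.
A, B, D → C is preserved.

C -> D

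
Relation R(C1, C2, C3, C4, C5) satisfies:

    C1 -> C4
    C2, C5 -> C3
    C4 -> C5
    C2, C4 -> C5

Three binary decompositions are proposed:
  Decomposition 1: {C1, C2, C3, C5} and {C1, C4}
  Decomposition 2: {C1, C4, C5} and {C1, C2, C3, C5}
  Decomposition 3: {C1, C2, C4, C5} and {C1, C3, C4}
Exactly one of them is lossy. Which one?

Decomposition 1: common = {C1}, closure = {C1, C4, C5} → lossless.
Decomposition 2: common = {C1, C5}, closure = {C1, C4, C5} → lossless.
Decomposition 3: common = {C1, C4}, closure = {C1, C4, C5} → lossy.

Decomposition 3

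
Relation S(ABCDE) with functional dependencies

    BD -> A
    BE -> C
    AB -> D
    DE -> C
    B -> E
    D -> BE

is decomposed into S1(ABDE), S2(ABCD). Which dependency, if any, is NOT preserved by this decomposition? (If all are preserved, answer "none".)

none

BD → A lies within S1.
BE → C: restricted closure across fragments reaches C.
AB → D lies within S1.
DE → C: restricted closure across fragments reaches C.
B → E lies within S1.
D → BE lies within S1.
Every dependency is enforceable on the fragments, so the decomposition is dependency-preserving.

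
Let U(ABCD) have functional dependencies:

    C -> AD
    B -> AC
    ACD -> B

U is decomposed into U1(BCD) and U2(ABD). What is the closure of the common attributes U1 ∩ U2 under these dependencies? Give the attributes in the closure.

ABCD

U1 ∩ U2 = {BD}.
B → AC applies, adding AC
Closure: {ABCD}.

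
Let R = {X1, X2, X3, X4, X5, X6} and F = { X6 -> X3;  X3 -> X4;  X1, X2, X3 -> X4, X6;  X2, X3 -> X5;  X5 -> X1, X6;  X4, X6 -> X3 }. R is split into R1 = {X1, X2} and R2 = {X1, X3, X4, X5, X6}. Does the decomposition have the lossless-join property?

Common attributes: R1 ∩ R2 = {X1}.
No dependency enlarges {X1}, so (X1)⁺ = {X1}.
The closure contains neither all of R1 = {X1, X2} nor all of R2 = {X1, X3, X4, X5, X6}, so the common attributes are not a superkey of either fragment. The join is lossy.

No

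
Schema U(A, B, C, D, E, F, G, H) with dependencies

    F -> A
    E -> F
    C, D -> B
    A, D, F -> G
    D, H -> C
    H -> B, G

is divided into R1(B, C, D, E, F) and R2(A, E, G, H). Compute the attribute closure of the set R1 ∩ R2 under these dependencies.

A, E, F

R1 ∩ R2 = {E}.
E → F applies, adding F
F → A applies, adding A
Closure: {A, E, F}.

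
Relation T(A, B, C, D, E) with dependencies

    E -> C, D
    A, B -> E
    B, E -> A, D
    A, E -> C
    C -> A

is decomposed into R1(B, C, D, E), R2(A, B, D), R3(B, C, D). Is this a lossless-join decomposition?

No

Chase test. Columns are A, B, C, D, E; row i has aⱼ where attribute j ∈ Ri, else bᵢⱼ.
Initial tableau (one row per fragment):
  row 1: b11 a2 a3 a4 a5
  row 2: a1 a2 b23 a4 b25
  row 3: b31 a2 a3 a4 b35
Rows 1 and 3 agree on C; apply C→A and equate their A entries.
Rows 1 and 3 agree on A, B; apply A, B→E and equate their E entries.
No row becomes fully distinguished — the join is lossy.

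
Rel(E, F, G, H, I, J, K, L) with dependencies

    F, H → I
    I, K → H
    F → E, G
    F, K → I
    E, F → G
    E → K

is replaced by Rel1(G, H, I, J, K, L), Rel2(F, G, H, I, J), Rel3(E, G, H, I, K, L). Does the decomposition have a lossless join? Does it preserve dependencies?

lossy and not dependency-preserving

Lossless test (chase): applying each FD to every pair of rows produces no changes in the tableau, so no row becomes fully distinguished — the join is lossy.
Dependency preservation: the restricted closure of {F} across the fragments never reaches {E, G}, so F → E, G cannot be enforced without a join — not preserved.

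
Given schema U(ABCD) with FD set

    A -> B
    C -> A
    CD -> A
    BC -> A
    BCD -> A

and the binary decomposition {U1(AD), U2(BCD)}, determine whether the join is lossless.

Common attributes: U1 ∩ U2 = {D}.
No dependency enlarges {D}, so (D)⁺ = {D}.
The closure contains neither all of U1 = {AD} nor all of U2 = {BCD}, so the common attributes are not a superkey of either fragment. The join is lossy.

No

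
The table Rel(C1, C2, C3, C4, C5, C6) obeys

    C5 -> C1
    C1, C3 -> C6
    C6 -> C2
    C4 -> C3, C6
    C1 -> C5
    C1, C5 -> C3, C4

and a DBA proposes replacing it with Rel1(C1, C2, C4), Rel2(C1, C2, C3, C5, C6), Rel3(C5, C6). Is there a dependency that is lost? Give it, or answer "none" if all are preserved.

Check C4 → C3, C6: no single fragment contains all of {C3, C4, C6}, and the restricted closure of {C4} across the fragments never reaches {C3, C6}.
C5 → C1 is preserved.
C1, C3 → C6 is preserved.
C6 → C2 is preserved.
C1 → C5 is preserved.
C1, C5 → C3, C4 is preserved.

C4 -> C3, C6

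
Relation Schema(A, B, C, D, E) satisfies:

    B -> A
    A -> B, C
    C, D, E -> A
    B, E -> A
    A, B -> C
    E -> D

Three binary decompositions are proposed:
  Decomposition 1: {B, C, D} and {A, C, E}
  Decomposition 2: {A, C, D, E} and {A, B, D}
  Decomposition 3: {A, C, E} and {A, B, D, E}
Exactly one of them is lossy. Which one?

Decomposition 1

Decomposition 1: common = {C}, closure = {C} → lossy.
Decomposition 2: common = {A, D}, closure = {A, B, C, D} → lossless.
Decomposition 3: common = {A, E}, closure = {A, B, C, D, E} → lossless.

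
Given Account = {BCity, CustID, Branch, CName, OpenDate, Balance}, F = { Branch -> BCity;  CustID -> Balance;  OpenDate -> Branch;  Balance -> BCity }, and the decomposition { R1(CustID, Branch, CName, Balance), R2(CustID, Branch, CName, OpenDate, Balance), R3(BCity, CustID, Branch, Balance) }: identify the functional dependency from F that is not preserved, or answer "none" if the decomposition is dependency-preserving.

Branch → BCity lies within R3.
CustID → Balance lies within R1.
OpenDate → Branch lies within R2.
Balance → BCity lies within R3.
Every dependency is enforceable on the fragments, so the decomposition is dependency-preserving.

none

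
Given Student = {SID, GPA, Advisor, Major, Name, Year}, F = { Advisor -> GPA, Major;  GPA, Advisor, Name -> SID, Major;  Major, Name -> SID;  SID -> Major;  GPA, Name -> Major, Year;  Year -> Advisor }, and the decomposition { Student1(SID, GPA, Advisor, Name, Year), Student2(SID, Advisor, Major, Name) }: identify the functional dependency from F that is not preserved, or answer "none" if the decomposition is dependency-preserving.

none

Advisor → GPA, Major: restricted closure across fragments reaches GPA, Major.
GPA, Advisor, Name → SID, Major: restricted closure across fragments reaches SID, Major.
Major, Name → SID lies within Student2.
SID → Major lies within Student2.
GPA, Name → Major, Year: restricted closure across fragments reaches Major, Year.
Year → Advisor lies within Student1.
Every dependency is enforceable on the fragments, so the decomposition is dependency-preserving.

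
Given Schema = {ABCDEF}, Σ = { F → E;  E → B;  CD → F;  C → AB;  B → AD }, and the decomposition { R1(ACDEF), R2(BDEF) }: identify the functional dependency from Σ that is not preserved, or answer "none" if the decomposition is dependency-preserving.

Check B → AD: no single fragment contains all of {ABD}, and the restricted closure of {B} across the fragments never reaches {AD}.
F → E is preserved.
E → B is preserved.
CD → F is preserved.
C → AB is preserved.

B → AD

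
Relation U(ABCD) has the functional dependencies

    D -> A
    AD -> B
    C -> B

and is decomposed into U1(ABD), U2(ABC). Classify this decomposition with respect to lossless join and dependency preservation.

lossy but dependency-preserving

Lossless test: (AB)⁺ = {AB}, which is a superkey of neither fragment — lossy.
Dependency preservation: every FD's attributes lie within a single fragment, so each can be enforced locally — preserved.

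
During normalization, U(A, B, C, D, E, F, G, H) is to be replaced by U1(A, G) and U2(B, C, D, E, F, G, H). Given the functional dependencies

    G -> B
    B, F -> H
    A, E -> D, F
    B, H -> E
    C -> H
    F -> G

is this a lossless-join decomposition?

No

Common attributes: U1 ∩ U2 = {G}.
Closure of {G}: G → B applies, adding B. So (G)⁺ = {B, G}.
The closure contains neither all of U1 = {A, G} nor all of U2 = {B, C, D, E, F, G, H}, so the common attributes are not a superkey of either fragment. The join is lossy.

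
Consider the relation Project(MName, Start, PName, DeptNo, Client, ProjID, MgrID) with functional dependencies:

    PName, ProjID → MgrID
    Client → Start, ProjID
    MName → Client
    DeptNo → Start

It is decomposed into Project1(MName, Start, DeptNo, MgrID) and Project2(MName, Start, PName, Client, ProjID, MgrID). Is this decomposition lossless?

Common attributes: Project1 ∩ Project2 = {MName, Start, MgrID}.
Closure of {MName, Start, MgrID}: MName → Client applies, adding Client; Client → Start, ProjID applies, adding ProjID. So (MName, Start, MgrID)⁺ = {MName, Start, Client, ProjID, MgrID}.
The closure contains neither all of Project1 = {MName, Start, DeptNo, MgrID} nor all of Project2 = {MName, Start, PName, Client, ProjID, MgrID}, so the common attributes are not a superkey of either fragment. The join is lossy.

No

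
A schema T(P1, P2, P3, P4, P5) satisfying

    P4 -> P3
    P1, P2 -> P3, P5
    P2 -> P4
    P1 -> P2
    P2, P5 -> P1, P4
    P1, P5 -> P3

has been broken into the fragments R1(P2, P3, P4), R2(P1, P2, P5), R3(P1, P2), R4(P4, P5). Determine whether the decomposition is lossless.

Yes

Chase test. Columns are P1, P2, P3, P4, P5; row i has aⱼ where attribute j ∈ Ri, else bᵢⱼ.
Initial tableau (one row per fragment):
  row 1: b11 a2 a3 a4 b15
  row 2: a1 a2 b23 b24 a5
  row 3: a1 a2 b33 b34 b35
  row 4: b41 b42 b43 a4 a5
Rows 1 and 4 agree on P4; apply P4→P3 and equate their P3 entries.
Rows 2 and 3 agree on P1, P2; apply P1, P2→P3, P5 and equate their P3, P5 entries.
Rows 1 and 2 agree on P2; apply P2→P4 and equate their P4 entries.
Rows 1 and 3 agree on P2; apply P2→P4 and equate their P4 entries.
Rows 1 and 2 agree on P4; apply P4→P3 and equate their P3 entries.
Row 2 is now all distinguished symbols — the join is lossless.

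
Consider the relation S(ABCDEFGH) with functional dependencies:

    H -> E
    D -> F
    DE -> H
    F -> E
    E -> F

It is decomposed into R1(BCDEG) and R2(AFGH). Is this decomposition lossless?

No

Common attributes: R1 ∩ R2 = {G}.
No dependency enlarges {G}, so (G)⁺ = {G}.
The closure contains neither all of R1 = {BCDEG} nor all of R2 = {AFGH}, so the common attributes are not a superkey of either fragment. The join is lossy.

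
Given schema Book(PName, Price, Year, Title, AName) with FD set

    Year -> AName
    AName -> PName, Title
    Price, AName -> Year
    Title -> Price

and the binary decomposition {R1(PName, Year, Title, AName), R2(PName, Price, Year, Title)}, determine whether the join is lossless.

Yes

Common attributes: R1 ∩ R2 = {PName, Year, Title}.
Closure of {PName, Year, Title}: Year → AName applies, adding AName; Title → Price applies, adding Price. So (PName, Year, Title)⁺ = {PName, Price, Year, Title, AName}.
This closure contains every attribute of R1, so R1 ∩ R2 → R1. The join is lossless.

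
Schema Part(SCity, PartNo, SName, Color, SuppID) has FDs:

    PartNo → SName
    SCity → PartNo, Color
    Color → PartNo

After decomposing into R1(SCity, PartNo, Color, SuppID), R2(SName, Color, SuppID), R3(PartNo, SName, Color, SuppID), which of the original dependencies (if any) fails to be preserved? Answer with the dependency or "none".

none

PartNo → SName lies within R3.
SCity → PartNo, Color lies within R1.
Color → PartNo lies within R1.
Every dependency is enforceable on the fragments, so the decomposition is dependency-preserving.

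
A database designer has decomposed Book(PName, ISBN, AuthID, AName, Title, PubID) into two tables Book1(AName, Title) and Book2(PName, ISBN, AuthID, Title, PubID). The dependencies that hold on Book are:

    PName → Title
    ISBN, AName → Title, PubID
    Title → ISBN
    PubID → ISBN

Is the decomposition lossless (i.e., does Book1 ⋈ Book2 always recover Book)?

Common attributes: Book1 ∩ Book2 = {Title}.
Closure of {Title}: Title → ISBN applies, adding ISBN. So (Title)⁺ = {ISBN, Title}.
The closure contains neither all of Book1 = {AName, Title} nor all of Book2 = {PName, ISBN, AuthID, Title, PubID}, so the common attributes are not a superkey of either fragment. The join is lossy.

No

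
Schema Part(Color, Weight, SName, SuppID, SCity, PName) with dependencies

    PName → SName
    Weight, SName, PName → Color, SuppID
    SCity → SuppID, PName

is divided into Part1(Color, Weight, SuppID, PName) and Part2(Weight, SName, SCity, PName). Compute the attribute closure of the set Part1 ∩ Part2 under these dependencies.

Color, Weight, SName, SuppID, PName

Part1 ∩ Part2 = {Weight, PName}.
PName → SName applies, adding SName
Weight, SName, PName → Color, SuppID applies, adding Color, SuppID
Closure: {Color, Weight, SName, SuppID, PName}.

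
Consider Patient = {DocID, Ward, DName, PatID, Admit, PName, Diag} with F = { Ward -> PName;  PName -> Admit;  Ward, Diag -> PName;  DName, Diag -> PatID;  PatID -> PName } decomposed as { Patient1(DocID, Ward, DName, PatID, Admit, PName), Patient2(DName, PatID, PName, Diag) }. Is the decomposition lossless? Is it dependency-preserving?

Lossless test: (DName, PatID, PName)⁺ = {DName, PatID, Admit, PName}, which is a superkey of neither fragment — lossy.
Dependency preservation: Ward, Diag → PName is not contained in any single fragment, but the restricted closure of its left-hand side across the fragments still reaches the right-hand side; the remaining FDs each lie inside some fragment. All dependencies are preserved.

lossy but dependency-preserving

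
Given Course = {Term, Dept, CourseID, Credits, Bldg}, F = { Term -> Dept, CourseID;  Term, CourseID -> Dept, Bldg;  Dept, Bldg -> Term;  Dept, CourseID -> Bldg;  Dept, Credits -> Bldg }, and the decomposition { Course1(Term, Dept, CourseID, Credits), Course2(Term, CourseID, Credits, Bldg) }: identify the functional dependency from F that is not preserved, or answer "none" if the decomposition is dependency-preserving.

Check Dept, Bldg → Term: no single fragment contains all of {Term, Dept, Bldg}, and the restricted closure of {Dept, Bldg} across the fragments never reaches {Term}.
Term → Dept, CourseID is preserved.
Term, CourseID → Dept, Bldg is preserved.
Dept, CourseID → Bldg is preserved.
Dept, Credits → Bldg is preserved.

Dept, Bldg -> Term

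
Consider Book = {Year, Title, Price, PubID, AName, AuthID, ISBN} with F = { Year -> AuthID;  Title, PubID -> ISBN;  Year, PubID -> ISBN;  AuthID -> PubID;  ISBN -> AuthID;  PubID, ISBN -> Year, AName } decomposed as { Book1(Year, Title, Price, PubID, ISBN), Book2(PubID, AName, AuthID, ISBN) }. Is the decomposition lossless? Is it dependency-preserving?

Lossless test: (PubID, ISBN)⁺ = {Year, PubID, AName, AuthID, ISBN}, which contains all of one fragment — lossless.
Dependency preservation: Year → AuthID; PubID, ISBN → Year, AName are not contained in any single fragment, but the restricted closure of each left-hand side across the fragments still reaches the right-hand side; the remaining FDs each lie inside some fragment. All dependencies are preserved.

lossless and dependency-preserving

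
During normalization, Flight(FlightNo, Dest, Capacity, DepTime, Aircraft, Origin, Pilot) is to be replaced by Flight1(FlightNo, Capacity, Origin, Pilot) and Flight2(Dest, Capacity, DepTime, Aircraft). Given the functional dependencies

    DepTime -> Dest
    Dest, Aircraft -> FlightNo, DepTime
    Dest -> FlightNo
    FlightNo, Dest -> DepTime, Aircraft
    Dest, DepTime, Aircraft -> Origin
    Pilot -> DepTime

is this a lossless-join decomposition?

No

Common attributes: Flight1 ∩ Flight2 = {Capacity}.
No dependency enlarges {Capacity}, so (Capacity)⁺ = {Capacity}.
The closure contains neither all of Flight1 = {FlightNo, Capacity, Origin, Pilot} nor all of Flight2 = {Dest, Capacity, DepTime, Aircraft}, so the common attributes are not a superkey of either fragment. The join is lossy.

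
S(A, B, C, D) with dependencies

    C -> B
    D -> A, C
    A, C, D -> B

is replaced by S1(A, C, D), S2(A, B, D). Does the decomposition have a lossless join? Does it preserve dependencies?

Lossless test: (A, D)⁺ = {A, B, C, D}, which contains all of one fragment — lossless.
Dependency preservation: the restricted closure of {C} across the fragments never reaches {B}, so C → B cannot be enforced without a join — not preserved.

lossless but not dependency-preserving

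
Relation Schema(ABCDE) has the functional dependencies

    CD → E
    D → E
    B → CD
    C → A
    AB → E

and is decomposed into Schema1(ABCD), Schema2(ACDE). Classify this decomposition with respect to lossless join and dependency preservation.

lossless and dependency-preserving

Lossless test: (ACD)⁺ = {ACDE}, which contains all of one fragment — lossless.
Dependency preservation: AB → E is not contained in any single fragment, but the restricted closure of its left-hand side across the fragments still reaches the right-hand side; the remaining FDs each lie inside some fragment. All dependencies are preserved.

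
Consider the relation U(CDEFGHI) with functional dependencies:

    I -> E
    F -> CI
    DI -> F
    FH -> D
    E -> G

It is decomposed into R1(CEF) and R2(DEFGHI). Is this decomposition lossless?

Common attributes: R1 ∩ R2 = {EF}.
Closure of {EF}: F → CI applies, adding CI; E → G applies, adding G. So (EF)⁺ = {CEFGI}.
This closure contains every attribute of R1, so R1 ∩ R2 → R1. The join is lossless.

Yes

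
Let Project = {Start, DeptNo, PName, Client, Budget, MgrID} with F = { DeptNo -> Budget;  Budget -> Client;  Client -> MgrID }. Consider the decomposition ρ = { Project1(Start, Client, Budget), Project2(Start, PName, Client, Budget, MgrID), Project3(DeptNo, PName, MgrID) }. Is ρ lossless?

Chase test. Columns are Start, DeptNo, PName, Client, Budget, MgrID; row i has aⱼ where attribute j ∈ Projecti, else bᵢⱼ.
Initial tableau (one row per fragment):
  row 1: a1 b12 b13 a4 a5 b16
  row 2: a1 b22 a3 a4 a5 a6
  row 3: b31 a2 a3 b34 b35 a6
Rows 1 and 2 agree on Client; apply Client→MgrID and equate their MgrID entries.
No row becomes fully distinguished — the join is lossy.

No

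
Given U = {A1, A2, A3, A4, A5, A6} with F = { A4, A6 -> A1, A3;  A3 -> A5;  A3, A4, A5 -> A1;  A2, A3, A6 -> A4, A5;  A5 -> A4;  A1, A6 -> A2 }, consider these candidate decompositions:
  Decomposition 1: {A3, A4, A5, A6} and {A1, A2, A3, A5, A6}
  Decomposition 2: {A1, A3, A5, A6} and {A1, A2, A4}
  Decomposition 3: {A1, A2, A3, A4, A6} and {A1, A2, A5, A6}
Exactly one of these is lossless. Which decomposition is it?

Decomposition 1

Decomposition 1: common = {A3, A5, A6}, closure = {A1, A2, A3, A4, A5, A6} → lossless.
Decomposition 2: common = {A1}, closure = {A1} → lossy.
Decomposition 3: common = {A1, A2, A6}, closure = {A1, A2, A6} → lossy.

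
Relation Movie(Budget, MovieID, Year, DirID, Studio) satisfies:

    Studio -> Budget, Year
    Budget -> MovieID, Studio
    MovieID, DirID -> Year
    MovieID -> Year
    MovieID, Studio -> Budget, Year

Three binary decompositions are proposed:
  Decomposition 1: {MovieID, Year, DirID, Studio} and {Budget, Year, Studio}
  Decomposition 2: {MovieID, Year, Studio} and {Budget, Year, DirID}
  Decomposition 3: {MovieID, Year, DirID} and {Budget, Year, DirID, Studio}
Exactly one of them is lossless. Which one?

Decomposition 1

Decomposition 1: common = {Year, Studio}, closure = {Budget, MovieID, Year, Studio} → lossless.
Decomposition 2: common = {Year}, closure = {Year} → lossy.
Decomposition 3: common = {Year, DirID}, closure = {Year, DirID} → lossy.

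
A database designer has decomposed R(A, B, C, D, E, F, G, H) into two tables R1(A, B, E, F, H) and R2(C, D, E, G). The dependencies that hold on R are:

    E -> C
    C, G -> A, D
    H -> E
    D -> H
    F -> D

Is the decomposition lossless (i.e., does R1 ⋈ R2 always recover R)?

Common attributes: R1 ∩ R2 = {E}.
Closure of {E}: E → C applies, adding C. So (E)⁺ = {C, E}.
The closure contains neither all of R1 = {A, B, E, F, H} nor all of R2 = {C, D, E, G}, so the common attributes are not a superkey of either fragment. The join is lossy.

No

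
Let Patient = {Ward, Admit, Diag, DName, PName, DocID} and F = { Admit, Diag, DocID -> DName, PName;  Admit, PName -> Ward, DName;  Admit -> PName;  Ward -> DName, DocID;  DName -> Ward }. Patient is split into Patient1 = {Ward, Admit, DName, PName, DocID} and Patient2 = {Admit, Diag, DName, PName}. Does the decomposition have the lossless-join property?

Yes

Common attributes: Patient1 ∩ Patient2 = {Admit, DName, PName}.
Closure of {Admit, DName, PName}: Admit, PName → Ward, DName applies, adding Ward; Ward → DName, DocID applies, adding DocID. So (Admit, DName, PName)⁺ = {Ward, Admit, DName, PName, DocID}.
This closure contains every attribute of Patient1, so Patient1 ∩ Patient2 → Patient1. The join is lossless.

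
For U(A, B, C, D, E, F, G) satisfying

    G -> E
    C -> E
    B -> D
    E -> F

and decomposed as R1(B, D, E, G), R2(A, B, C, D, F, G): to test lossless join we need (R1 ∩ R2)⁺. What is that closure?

B, D, E, F, G

R1 ∩ R2 = {B, D, G}.
G → E applies, adding E
E → F applies, adding F
Closure: {B, D, E, F, G}.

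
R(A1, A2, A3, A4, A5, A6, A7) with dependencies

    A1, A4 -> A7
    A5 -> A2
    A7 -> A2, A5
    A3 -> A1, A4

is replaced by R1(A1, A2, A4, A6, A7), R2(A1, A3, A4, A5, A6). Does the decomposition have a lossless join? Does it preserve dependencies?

lossless but not dependency-preserving

Lossless test: (A1, A4, A6)⁺ = {A1, A2, A4, A5, A6, A7}, which contains all of one fragment — lossless.
Dependency preservation: the restricted closure of {A5} across the fragments never reaches {A2}, so A5 → A2 cannot be enforced without a join — not preserved.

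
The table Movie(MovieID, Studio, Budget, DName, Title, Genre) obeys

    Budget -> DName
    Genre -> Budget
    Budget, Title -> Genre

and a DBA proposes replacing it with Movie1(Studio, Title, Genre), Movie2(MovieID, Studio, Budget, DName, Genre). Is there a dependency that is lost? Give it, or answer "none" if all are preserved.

Budget, Title -> Genre

Check Budget, Title → Genre: no single fragment contains all of {Budget, Title, Genre}, and the restricted closure of {Budget, Title} across the fragments never reaches {Genre}.
Budget → DName is preserved.
Genre → Budget is preserved.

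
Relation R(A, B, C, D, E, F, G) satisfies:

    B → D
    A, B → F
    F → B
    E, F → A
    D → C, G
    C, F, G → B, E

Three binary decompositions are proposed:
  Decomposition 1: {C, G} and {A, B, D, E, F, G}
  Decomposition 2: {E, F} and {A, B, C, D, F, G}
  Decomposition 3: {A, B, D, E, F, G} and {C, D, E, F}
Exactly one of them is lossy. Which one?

Decomposition 1

Decomposition 1: common = {G}, closure = {G} → lossy.
Decomposition 2: common = {F}, closure = {A, B, C, D, E, F, G} → lossless.
Decomposition 3: common = {D, E, F}, closure = {A, B, C, D, E, F, G} → lossless.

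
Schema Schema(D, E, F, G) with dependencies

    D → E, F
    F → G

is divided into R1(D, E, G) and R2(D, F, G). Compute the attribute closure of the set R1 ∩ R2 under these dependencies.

R1 ∩ R2 = {D, G}.
D → E, F applies, adding E, F
Closure: {D, E, F, G}.

D, E, F, G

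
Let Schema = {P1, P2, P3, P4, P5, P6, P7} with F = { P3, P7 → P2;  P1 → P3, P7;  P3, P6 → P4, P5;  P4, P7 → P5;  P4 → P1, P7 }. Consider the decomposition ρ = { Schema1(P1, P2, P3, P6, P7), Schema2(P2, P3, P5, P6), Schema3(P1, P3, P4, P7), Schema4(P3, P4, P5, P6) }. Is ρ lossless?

Chase test. Columns are P1, P2, P3, P4, P5, P6, P7; row i has aⱼ where attribute j ∈ Schemai, else bᵢⱼ.
Initial tableau (one row per fragment):
  row 1: a1 a2 a3 b14 b15 a6 a7
  row 2: b21 a2 a3 b24 a5 a6 b27
  row 3: a1 b32 a3 a4 b35 b36 a7
  row 4: b41 b42 a3 a4 a5 a6 b47
Rows 1 and 3 agree on P3, P7; apply P3, P7→P2 and equate their P2 entries.
Rows 1 and 2 agree on P3, P6; apply P3, P6→P4, P5 and equate their P4, P5 entries.
Rows 1 and 4 agree on P3, P6; apply P3, P6→P4, P5 and equate their P4, P5 entries.
Rows 1 and 3 agree on P4, P7; apply P4, P7→P5 and equate their P5 entries.
Rows 1 and 2 agree on P4; apply P4→P1, P7 and equate their P1, P7 entries.
Rows 1 and 4 agree on P4; apply P4→P1, P7 and equate their P1, P7 entries.
Rows 1 and 4 agree on P3, P7; apply P3, P7→P2 and equate their P2 entries.
Row 1 is now all distinguished symbols — the join is lossless.

Yes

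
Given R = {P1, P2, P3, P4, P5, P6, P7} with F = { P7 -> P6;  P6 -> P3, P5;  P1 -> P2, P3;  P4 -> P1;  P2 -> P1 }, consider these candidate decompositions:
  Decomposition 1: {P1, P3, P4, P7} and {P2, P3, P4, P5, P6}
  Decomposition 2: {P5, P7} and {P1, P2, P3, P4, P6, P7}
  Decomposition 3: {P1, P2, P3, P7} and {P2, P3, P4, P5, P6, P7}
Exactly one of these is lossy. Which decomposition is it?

Decomposition 1

Decomposition 1: common = {P3, P4}, closure = {P1, P2, P3, P4} → lossy.
Decomposition 2: common = {P7}, closure = {P3, P5, P6, P7} → lossless.
Decomposition 3: common = {P2, P3, P7}, closure = {P1, P2, P3, P5, P6, P7} → lossless.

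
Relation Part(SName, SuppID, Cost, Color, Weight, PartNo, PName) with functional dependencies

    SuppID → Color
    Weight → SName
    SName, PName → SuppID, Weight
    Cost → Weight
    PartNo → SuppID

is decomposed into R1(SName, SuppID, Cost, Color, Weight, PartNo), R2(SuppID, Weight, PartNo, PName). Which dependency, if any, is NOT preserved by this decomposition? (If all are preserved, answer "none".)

SName, PName → SuppID, Weight

Check SName, PName → SuppID, Weight: no single fragment contains all of {SName, SuppID, Weight, PName}, and the restricted closure of {SName, PName} across the fragments never reaches {SuppID, Weight}.
SuppID → Color is preserved.
Weight → SName is preserved.
Cost → Weight is preserved.
PartNo → SuppID is preserved.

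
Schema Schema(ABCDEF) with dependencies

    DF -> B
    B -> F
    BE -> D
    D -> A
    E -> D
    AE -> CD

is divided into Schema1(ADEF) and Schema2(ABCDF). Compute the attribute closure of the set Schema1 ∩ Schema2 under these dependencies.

ABDF

Schema1 ∩ Schema2 = {ADF}.
DF → B applies, adding B
Closure: {ABDF}.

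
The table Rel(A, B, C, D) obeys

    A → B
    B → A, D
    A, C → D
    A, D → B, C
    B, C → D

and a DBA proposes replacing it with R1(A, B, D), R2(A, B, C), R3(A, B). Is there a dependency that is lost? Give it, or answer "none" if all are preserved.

A → B lies within R1.
B → A, D lies within R1.
A, C → D: restricted closure across fragments reaches D.
A, D → B, C: restricted closure across fragments reaches B, C.
B, C → D: restricted closure across fragments reaches D.
Every dependency is enforceable on the fragments, so the decomposition is dependency-preserving.

none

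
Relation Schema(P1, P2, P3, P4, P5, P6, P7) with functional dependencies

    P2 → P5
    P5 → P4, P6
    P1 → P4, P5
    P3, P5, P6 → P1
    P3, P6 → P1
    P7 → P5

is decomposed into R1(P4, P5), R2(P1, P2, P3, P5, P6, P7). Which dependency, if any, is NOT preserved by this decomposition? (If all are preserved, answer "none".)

none

P2 → P5 lies within R2.
P5 → P4, P6: restricted closure across fragments reaches P4, P6.
P1 → P4, P5: restricted closure across fragments reaches P4, P5.
P3, P5, P6 → P1 lies within R2.
P3, P6 → P1 lies within R2.
P7 → P5 lies within R2.
Every dependency is enforceable on the fragments, so the decomposition is dependency-preserving.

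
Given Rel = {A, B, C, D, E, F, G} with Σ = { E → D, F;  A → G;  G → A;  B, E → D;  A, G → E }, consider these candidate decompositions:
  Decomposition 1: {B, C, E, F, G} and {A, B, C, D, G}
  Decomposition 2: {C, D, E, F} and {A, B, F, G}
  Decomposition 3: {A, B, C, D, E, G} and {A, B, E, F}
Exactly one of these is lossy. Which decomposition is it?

Decomposition 1: common = {B, C, G}, closure = {A, B, C, D, E, F, G} → lossless.
Decomposition 2: common = {F}, closure = {F} → lossy.
Decomposition 3: common = {A, B, E}, closure = {A, B, D, E, F, G} → lossless.

Decomposition 2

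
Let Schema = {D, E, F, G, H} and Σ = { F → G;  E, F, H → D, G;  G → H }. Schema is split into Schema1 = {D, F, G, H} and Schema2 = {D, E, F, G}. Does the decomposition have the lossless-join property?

Common attributes: Schema1 ∩ Schema2 = {D, F, G}.
Closure of {D, F, G}: G → H applies, adding H. So (D, F, G)⁺ = {D, F, G, H}.
This closure contains every attribute of Schema1, so Schema1 ∩ Schema2 → Schema1. The join is lossless.

Yes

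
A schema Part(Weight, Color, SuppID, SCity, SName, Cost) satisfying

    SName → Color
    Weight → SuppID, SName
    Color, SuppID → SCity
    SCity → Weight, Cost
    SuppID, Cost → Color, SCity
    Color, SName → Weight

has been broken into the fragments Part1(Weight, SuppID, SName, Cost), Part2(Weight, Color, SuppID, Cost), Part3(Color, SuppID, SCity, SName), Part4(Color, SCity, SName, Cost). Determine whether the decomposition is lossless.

Chase test. Columns are Weight, Color, SuppID, SCity, SName, Cost; row i has aⱼ where attribute j ∈ Parti, else bᵢⱼ.
Initial tableau (one row per fragment):
  row 1: a1 b12 a3 b14 a5 a6
  row 2: a1 a2 a3 b24 b25 a6
  row 3: b31 a2 a3 a4 a5 b36
  row 4: b41 a2 b43 a4 a5 a6
Rows 1 and 3 agree on SName; apply SName→Color and equate their Color entries.
Rows 1 and 2 agree on Weight; apply Weight→SuppID, SName and equate their SuppID, SName entries.
Rows 1 and 2 agree on Color, SuppID; apply Color, SuppID→SCity and equate their SCity entries.
Rows 1 and 3 agree on Color, SuppID; apply Color, SuppID→SCity and equate their SCity entries.
Rows 1 and 3 agree on SCity; apply SCity→Weight, Cost and equate their Weight, Cost entries.
Rows 1 and 4 agree on SCity; apply SCity→Weight, Cost and equate their Weight, Cost entries.
Rows 1 and 4 agree on Weight; apply Weight→SuppID, SName and equate their SuppID, SName entries.
Row 1 is now all distinguished symbols — the join is lossless.

Yes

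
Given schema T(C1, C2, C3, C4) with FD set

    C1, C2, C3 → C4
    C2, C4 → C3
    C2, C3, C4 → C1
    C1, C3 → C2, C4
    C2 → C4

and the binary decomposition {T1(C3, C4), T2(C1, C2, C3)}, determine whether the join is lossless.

No

Common attributes: T1 ∩ T2 = {C3}.
No dependency enlarges {C3}, so (C3)⁺ = {C3}.
The closure contains neither all of T1 = {C3, C4} nor all of T2 = {C1, C2, C3}, so the common attributes are not a superkey of either fragment. The join is lossy.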